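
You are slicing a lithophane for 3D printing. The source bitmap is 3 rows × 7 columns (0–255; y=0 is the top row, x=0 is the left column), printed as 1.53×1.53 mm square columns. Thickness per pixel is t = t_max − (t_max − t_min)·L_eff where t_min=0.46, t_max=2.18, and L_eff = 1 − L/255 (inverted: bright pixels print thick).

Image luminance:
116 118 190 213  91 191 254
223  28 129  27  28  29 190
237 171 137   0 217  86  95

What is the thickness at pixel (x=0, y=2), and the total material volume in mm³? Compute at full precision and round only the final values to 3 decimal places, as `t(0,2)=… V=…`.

span = t_max - t_min = 2.18 - 0.46 = 1.720
L(0,2) = 237, L_eff = 1 - 237/255 = 0.070588 (inverted)
t(0,2) = 2.18 - 1.720·0.070588 = 2.059
Σt over all 3·7 pixels = 72277/2550 ≈ 28.3439216
V = pitch²·Σt = 1.53²·72277/2550 = 66.350

t(0,2)=2.059 V=66.350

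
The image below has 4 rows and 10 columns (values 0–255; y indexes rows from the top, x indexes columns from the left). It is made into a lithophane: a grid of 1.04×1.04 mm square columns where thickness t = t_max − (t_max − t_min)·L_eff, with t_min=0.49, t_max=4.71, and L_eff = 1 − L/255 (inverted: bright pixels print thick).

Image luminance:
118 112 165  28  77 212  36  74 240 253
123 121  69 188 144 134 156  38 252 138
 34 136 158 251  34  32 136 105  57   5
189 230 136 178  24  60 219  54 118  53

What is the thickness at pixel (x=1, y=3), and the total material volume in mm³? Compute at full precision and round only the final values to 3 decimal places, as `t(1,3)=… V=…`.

span = t_max - t_min = 4.71 - 0.49 = 4.220
L(1,3) = 230, L_eff = 1 - 230/255 = 0.098039 (inverted)
t(1,3) = 4.71 - 4.220·0.098039 = 4.296
Σt over all 4·10 pixels = 427019/4250 ≈ 100.4750588
V = pitch²·Σt = 1.04²·427019/4250 = 108.674

t(1,3)=4.296 V=108.674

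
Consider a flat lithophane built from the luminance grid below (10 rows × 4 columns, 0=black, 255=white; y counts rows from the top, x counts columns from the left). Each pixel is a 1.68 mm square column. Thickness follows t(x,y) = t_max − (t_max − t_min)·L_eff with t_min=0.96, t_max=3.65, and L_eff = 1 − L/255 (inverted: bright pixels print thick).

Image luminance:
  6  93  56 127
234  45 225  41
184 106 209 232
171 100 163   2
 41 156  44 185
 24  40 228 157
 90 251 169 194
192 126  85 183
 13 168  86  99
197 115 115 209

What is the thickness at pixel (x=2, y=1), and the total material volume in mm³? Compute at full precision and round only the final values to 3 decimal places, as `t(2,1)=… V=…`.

t(2,1)=3.334 V=262.041

span = t_max - t_min = 3.65 - 0.96 = 2.690
L(2,1) = 225, L_eff = 1 - 225/255 = 0.117647 (inverted)
t(2,1) = 3.65 - 2.690·0.117647 = 3.334
Σt over all 10·4 pixels = 2367509/25500 ≈ 92.8434902
V = pitch²·Σt = 1.68²·2367509/25500 = 262.041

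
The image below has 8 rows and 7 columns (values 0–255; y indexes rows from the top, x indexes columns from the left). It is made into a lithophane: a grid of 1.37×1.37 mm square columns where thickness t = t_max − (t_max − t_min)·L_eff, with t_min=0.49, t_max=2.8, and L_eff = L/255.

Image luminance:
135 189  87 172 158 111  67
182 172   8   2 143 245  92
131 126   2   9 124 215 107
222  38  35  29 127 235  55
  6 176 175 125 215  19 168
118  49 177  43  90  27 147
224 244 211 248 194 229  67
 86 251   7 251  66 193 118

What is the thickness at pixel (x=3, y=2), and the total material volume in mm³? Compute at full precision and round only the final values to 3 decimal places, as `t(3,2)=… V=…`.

span = t_max - t_min = 2.8 - 0.49 = 2.310
L(3,2) = 9, L_eff = 9/255 = 0.035294
t(3,2) = 2.8 - 2.310·0.035294 = 2.718
Σt over all 8·7 pixels = 391433/4250 ≈ 92.1018824
V = pitch²·Σt = 1.37²·391433/4250 = 172.866

t(3,2)=2.718 V=172.866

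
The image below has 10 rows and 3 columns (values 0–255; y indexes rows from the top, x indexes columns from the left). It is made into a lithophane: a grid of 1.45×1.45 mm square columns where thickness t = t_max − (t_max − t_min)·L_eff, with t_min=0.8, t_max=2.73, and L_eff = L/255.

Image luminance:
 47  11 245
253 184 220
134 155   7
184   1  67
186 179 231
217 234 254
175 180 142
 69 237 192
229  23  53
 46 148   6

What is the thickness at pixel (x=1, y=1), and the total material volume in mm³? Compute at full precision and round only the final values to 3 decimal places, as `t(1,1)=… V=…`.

t(1,1)=1.337 V=103.625

span = t_max - t_min = 2.73 - 0.8 = 1.930
L(1,1) = 184, L_eff = 184/255 = 0.721569
t(1,1) = 2.73 - 1.930·0.721569 = 1.337
Σt over all 10·3 pixels = 1256813/25500 ≈ 49.2867843
V = pitch²·Σt = 1.45²·1256813/25500 = 103.625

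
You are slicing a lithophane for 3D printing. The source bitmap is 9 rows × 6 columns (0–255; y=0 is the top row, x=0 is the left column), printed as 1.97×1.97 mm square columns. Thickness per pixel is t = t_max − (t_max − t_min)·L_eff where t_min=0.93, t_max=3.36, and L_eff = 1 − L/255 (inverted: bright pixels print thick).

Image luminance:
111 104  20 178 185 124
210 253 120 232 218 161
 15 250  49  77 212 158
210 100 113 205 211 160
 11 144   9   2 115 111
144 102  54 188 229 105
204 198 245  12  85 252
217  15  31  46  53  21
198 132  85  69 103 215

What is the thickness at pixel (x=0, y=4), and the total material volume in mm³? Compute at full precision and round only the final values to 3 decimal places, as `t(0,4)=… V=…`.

span = t_max - t_min = 3.36 - 0.93 = 2.430
L(0,4) = 11, L_eff = 1 - 11/255 = 0.956863 (inverted)
t(0,4) = 3.36 - 2.430·0.956863 = 1.035
Σt over all 9·6 pixels = 999621/8500 ≈ 117.6024706
V = pitch²·Σt = 1.97²·999621/8500 = 456.403

t(0,4)=1.035 V=456.403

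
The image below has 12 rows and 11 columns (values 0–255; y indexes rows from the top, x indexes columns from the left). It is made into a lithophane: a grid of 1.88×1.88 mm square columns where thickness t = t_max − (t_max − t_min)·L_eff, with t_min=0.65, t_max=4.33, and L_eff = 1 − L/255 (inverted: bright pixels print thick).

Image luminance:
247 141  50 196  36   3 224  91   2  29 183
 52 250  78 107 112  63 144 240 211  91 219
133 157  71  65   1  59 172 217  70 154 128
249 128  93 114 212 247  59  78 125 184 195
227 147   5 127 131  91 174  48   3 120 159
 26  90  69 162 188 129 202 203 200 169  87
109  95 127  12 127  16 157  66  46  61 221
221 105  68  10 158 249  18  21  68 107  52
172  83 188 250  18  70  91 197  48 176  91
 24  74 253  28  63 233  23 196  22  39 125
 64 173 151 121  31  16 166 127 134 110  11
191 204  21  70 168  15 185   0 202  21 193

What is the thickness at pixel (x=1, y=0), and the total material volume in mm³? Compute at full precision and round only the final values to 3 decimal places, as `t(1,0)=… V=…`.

t(1,0)=2.685 V=1088.187

span = t_max - t_min = 4.33 - 0.65 = 3.680
L(1,0) = 141, L_eff = 1 - 141/255 = 0.447059 (inverted)
t(1,0) = 4.33 - 3.680·0.447059 = 2.685
Σt over all 12·11 pixels = 1962763/6375 ≈ 307.8843922
V = pitch²·Σt = 1.88²·1962763/6375 = 1088.187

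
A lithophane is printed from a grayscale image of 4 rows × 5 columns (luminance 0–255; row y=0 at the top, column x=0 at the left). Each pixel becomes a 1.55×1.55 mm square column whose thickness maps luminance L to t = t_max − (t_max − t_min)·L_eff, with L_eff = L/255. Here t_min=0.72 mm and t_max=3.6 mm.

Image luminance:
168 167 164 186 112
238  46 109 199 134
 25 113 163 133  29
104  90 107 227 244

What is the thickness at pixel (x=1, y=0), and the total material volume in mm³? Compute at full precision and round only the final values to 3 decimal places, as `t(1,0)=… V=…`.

t(1,0)=1.714 V=98.144

span = t_max - t_min = 3.6 - 0.72 = 2.880
L(1,0) = 167, L_eff = 167/255 = 0.654902
t(1,0) = 3.6 - 2.880·0.654902 = 1.714
Σt over all 4·5 pixels = 86808/2125 ≈ 40.8508235
V = pitch²·Σt = 1.55²·86808/2125 = 98.144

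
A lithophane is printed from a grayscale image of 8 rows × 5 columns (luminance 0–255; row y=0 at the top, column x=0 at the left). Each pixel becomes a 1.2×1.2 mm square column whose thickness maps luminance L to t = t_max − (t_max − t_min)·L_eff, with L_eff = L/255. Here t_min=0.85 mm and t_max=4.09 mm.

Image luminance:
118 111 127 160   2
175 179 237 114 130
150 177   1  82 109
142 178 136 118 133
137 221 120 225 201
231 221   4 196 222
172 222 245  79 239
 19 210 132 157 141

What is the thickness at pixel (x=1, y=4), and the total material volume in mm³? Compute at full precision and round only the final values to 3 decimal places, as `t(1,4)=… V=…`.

t(1,4)=1.282 V=126.299

span = t_max - t_min = 4.09 - 0.85 = 3.240
L(1,4) = 221, L_eff = 221/255 = 0.866667
t(1,4) = 4.09 - 3.240·0.866667 = 1.282
Σt over all 8·5 pixels = 186379/2125 ≈ 87.7077647
V = pitch²·Σt = 1.2²·186379/2125 = 126.299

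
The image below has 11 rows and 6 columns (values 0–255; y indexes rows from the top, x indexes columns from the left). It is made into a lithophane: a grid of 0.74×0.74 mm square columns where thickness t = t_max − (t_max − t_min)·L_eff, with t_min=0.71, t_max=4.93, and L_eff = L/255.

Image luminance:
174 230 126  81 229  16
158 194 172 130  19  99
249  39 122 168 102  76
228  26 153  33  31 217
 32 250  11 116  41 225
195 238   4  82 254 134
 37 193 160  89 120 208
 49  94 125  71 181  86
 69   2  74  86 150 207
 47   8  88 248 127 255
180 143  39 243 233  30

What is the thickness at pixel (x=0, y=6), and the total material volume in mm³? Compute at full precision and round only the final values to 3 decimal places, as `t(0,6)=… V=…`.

span = t_max - t_min = 4.93 - 0.71 = 4.220
L(0,6) = 37, L_eff = 37/255 = 0.145098
t(0,6) = 4.93 - 4.220·0.145098 = 4.318
Σt over all 11·6 pixels = 141067/750 ≈ 188.0893333
V = pitch²·Σt = 0.74²·141067/750 = 102.998

t(0,6)=4.318 V=102.998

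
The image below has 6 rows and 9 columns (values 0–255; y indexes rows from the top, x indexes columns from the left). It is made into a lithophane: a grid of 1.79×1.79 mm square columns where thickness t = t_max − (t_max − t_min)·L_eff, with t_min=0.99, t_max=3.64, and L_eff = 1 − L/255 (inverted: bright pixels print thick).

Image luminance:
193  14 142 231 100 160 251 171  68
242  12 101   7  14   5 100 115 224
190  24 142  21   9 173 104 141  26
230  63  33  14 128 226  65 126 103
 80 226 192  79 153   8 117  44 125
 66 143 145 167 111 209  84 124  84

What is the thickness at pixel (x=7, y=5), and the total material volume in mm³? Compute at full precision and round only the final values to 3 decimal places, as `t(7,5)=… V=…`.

t(7,5)=2.279 V=375.238

span = t_max - t_min = 3.64 - 0.99 = 2.650
L(7,5) = 124, L_eff = 1 - 124/255 = 0.513725 (inverted)
t(7,5) = 3.64 - 2.650·0.513725 = 2.279
Σt over all 6·9 pixels = 597271/5100 ≈ 117.1119608
V = pitch²·Σt = 1.79²·597271/5100 = 375.238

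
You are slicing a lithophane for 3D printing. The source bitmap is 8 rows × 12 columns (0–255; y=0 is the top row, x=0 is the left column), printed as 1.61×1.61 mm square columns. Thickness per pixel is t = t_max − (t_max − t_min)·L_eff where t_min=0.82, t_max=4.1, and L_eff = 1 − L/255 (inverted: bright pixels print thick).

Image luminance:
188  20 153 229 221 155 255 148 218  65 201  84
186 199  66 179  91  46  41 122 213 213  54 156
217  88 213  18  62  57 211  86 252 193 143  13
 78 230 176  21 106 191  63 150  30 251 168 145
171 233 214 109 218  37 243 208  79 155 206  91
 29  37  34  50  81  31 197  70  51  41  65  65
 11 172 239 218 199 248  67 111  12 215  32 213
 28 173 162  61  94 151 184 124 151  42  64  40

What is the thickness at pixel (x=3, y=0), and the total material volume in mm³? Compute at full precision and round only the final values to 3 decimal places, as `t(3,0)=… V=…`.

span = t_max - t_min = 4.1 - 0.82 = 3.280
L(3,0) = 229, L_eff = 1 - 229/255 = 0.101961 (inverted)
t(3,0) = 4.1 - 3.280·0.101961 = 3.766
Σt over all 8·12 pixels = 1517902/6375 ≈ 238.1022745
V = pitch²·Σt = 1.61²·1517902/6375 = 617.185

t(3,0)=3.766 V=617.185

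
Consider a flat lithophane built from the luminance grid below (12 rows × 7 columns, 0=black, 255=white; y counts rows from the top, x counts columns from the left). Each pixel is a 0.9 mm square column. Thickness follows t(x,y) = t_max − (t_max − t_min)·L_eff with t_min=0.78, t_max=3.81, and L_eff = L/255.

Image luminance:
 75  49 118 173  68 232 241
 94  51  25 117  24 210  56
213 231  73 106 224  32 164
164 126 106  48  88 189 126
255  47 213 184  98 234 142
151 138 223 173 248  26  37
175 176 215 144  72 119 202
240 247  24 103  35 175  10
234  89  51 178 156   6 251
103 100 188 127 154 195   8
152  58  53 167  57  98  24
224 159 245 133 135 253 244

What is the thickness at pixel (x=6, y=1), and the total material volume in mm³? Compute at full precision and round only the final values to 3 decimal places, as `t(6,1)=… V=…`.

span = t_max - t_min = 3.81 - 0.78 = 3.030
L(6,1) = 56, L_eff = 56/255 = 0.219608
t(6,1) = 3.81 - 3.030·0.219608 = 3.145
Σt over all 12·7 pixels = 1571869/8500 ≈ 184.9257647
V = pitch²·Σt = 0.9²·1571869/8500 = 149.790

t(6,1)=3.145 V=149.790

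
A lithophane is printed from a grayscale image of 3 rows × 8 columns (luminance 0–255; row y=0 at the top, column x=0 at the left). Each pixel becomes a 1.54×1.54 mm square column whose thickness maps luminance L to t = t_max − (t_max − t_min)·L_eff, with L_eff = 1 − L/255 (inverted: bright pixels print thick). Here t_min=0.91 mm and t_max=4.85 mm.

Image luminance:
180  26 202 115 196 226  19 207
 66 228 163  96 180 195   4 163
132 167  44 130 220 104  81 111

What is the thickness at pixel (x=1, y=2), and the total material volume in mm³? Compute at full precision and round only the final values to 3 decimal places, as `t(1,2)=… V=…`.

t(1,2)=3.490 V=171.070

span = t_max - t_min = 4.85 - 0.91 = 3.940
L(1,2) = 167, L_eff = 1 - 167/255 = 0.345098 (inverted)
t(1,2) = 4.85 - 3.940·0.345098 = 3.490
Σt over all 3·8 pixels = 61313/850 ≈ 72.1329412
V = pitch²·Σt = 1.54²·61313/850 = 171.070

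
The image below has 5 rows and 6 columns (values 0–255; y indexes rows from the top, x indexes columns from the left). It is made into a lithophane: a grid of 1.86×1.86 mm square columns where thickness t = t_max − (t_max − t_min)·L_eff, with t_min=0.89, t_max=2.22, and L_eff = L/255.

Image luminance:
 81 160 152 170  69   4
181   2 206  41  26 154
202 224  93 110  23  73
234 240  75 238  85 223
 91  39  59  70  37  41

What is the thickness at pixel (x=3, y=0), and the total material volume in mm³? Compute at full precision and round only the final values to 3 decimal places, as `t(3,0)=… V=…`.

span = t_max - t_min = 2.22 - 0.89 = 1.330
L(3,0) = 170, L_eff = 170/255 = 0.666667
t(3,0) = 2.22 - 1.330·0.666667 = 1.333
Σt over all 5·6 pixels = 1245701/25500 ≈ 48.8510196
V = pitch²·Σt = 1.86²·1245701/25500 = 169.005

t(3,0)=1.333 V=169.005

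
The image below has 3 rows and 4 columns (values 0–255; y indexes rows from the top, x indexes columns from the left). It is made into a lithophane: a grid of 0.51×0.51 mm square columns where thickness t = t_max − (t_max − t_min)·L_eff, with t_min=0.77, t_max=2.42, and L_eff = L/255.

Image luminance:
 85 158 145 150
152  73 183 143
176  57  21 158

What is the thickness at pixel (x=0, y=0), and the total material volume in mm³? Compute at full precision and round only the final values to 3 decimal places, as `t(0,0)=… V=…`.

span = t_max - t_min = 2.42 - 0.77 = 1.650
L(0,0) = 85, L_eff = 85/255 = 0.333333
t(0,0) = 2.42 - 1.650·0.333333 = 1.870
Σt over all 3·4 pixels = 32857/1700 ≈ 19.3276471
V = pitch²·Σt = 0.51²·32857/1700 = 5.027

t(0,0)=1.870 V=5.027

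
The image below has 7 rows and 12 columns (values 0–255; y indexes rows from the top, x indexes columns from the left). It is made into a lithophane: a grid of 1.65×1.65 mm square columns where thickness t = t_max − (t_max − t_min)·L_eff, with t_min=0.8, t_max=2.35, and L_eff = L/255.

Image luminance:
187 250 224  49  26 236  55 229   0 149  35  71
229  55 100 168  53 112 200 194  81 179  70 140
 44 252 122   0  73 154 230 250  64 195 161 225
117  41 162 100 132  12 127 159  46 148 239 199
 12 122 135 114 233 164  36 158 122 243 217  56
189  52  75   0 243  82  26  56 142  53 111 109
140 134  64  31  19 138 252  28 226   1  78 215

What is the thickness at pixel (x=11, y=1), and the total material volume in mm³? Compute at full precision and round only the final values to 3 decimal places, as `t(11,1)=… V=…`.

t(11,1)=1.499 V=364.986

span = t_max - t_min = 2.35 - 0.8 = 1.550
L(11,1) = 140, L_eff = 140/255 = 0.549020
t(11,1) = 2.35 - 1.550·0.549020 = 1.499
Σt over all 7·12 pixels = 34186/255 ≈ 134.0627451
V = pitch²·Σt = 1.65²·34186/255 = 364.986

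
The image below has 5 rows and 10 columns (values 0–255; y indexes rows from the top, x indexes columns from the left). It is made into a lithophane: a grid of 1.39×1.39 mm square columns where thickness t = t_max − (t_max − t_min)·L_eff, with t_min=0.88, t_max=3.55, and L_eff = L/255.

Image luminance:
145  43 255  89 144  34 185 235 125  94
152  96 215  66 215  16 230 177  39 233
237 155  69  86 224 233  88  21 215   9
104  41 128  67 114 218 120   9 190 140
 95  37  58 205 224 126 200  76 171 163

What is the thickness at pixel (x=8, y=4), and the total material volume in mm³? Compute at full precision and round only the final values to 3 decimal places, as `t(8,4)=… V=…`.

span = t_max - t_min = 3.55 - 0.88 = 2.670
L(8,4) = 171, L_eff = 171/255 = 0.670588
t(8,4) = 3.55 - 2.670·0.670588 = 1.760
Σt over all 5·10 pixels = 920371/8500 ≈ 108.2789412
V = pitch²·Σt = 1.39²·920371/8500 = 209.206

t(8,4)=1.760 V=209.206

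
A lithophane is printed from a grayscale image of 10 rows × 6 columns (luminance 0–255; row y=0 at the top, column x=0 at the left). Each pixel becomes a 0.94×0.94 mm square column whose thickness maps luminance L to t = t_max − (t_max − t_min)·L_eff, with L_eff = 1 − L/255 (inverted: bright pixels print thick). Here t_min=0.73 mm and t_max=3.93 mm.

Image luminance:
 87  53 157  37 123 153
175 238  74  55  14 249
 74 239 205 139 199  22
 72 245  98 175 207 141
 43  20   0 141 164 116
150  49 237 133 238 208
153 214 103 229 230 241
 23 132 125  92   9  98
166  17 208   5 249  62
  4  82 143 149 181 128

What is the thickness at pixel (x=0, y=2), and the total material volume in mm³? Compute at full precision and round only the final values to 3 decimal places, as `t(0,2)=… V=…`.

span = t_max - t_min = 3.93 - 0.73 = 3.200
L(0,2) = 74, L_eff = 1 - 74/255 = 0.709804 (inverted)
t(0,2) = 3.93 - 3.200·0.709804 = 1.659
Σt over all 10·6 pixels = 60071/425 ≈ 141.3435294
V = pitch²·Σt = 0.94²·60071/425 = 124.891

t(0,2)=1.659 V=124.891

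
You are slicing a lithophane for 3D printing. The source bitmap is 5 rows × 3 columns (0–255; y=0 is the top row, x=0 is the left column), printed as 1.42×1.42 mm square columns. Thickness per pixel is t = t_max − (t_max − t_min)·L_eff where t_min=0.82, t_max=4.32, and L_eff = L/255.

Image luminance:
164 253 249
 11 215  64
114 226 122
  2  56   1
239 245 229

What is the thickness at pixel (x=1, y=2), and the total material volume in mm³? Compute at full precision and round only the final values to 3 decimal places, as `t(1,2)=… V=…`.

t(1,2)=1.218 V=70.052

span = t_max - t_min = 4.32 - 0.82 = 3.500
L(1,2) = 226, L_eff = 226/255 = 0.886275
t(1,2) = 4.32 - 3.500·0.886275 = 1.218
Σt over all 5·3 pixels = 2953/85 ≈ 34.7411765
V = pitch²·Σt = 1.42²·2953/85 = 70.052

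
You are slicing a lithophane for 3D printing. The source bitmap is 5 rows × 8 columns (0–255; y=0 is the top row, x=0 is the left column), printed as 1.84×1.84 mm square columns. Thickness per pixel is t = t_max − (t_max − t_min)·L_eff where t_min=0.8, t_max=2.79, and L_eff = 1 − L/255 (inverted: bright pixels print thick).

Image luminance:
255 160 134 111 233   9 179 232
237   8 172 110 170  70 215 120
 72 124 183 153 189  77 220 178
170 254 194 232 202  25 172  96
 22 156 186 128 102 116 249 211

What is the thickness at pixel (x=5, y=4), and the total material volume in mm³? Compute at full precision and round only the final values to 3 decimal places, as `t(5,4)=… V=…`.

span = t_max - t_min = 2.79 - 0.8 = 1.990
L(5,4) = 116, L_eff = 1 - 116/255 = 0.545098 (inverted)
t(5,4) = 2.79 - 1.990·0.545098 = 1.705
Σt over all 5·8 pixels = 339179/4250 ≈ 79.8068235
V = pitch²·Σt = 1.84²·339179/4250 = 270.194

t(5,4)=1.705 V=270.194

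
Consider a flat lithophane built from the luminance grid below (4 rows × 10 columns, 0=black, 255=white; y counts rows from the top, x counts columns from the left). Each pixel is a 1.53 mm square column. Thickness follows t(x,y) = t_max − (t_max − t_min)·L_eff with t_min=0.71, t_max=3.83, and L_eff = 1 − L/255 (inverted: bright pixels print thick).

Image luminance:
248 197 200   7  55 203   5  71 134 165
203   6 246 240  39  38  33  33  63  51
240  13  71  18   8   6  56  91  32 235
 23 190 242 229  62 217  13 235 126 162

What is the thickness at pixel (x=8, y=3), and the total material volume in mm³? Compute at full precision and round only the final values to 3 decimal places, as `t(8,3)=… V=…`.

t(8,3)=2.252 V=195.541

span = t_max - t_min = 3.83 - 0.71 = 3.120
L(8,3) = 126, L_eff = 1 - 126/255 = 0.505882 (inverted)
t(8,3) = 3.83 - 3.120·0.505882 = 2.252
Σt over all 4·10 pixels = 177506/2125 ≈ 83.5322353
V = pitch²·Σt = 1.53²·177506/2125 = 195.541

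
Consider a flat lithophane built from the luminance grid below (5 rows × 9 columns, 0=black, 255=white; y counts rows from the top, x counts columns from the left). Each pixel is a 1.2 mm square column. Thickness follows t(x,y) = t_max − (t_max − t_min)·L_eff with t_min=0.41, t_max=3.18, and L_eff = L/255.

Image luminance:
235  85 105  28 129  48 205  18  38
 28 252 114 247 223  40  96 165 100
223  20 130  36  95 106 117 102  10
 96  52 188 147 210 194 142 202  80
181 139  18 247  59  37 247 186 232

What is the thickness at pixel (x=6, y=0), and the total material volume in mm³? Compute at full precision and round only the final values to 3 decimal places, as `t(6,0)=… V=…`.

t(6,0)=0.953 V=117.653

span = t_max - t_min = 3.18 - 0.41 = 2.770
L(6,0) = 205, L_eff = 205/255 = 0.803922
t(6,0) = 3.18 - 2.770·0.803922 = 0.953
Σt over all 5·9 pixels = 347241/4250 ≈ 81.7037647
V = pitch²·Σt = 1.2²·347241/4250 = 117.653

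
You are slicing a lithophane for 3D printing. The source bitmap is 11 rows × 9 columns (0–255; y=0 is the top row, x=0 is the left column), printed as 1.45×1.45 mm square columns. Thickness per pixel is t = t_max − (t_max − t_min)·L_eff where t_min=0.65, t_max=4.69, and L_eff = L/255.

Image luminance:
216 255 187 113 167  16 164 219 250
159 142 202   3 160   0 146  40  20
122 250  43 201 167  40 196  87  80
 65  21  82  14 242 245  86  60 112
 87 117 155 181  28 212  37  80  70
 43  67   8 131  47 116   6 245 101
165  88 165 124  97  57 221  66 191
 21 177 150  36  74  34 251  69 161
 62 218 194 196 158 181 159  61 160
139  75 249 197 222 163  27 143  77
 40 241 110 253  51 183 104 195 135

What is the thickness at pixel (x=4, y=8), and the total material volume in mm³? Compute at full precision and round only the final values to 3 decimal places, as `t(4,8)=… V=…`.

span = t_max - t_min = 4.69 - 0.65 = 4.040
L(4,8) = 158, L_eff = 158/255 = 0.619608
t(4,8) = 4.69 - 4.040·0.619608 = 2.187
Σt over all 11·9 pixels = 6812933/25500 ≈ 267.1738431
V = pitch²·Σt = 1.45²·6812933/25500 = 561.733

t(4,8)=2.187 V=561.733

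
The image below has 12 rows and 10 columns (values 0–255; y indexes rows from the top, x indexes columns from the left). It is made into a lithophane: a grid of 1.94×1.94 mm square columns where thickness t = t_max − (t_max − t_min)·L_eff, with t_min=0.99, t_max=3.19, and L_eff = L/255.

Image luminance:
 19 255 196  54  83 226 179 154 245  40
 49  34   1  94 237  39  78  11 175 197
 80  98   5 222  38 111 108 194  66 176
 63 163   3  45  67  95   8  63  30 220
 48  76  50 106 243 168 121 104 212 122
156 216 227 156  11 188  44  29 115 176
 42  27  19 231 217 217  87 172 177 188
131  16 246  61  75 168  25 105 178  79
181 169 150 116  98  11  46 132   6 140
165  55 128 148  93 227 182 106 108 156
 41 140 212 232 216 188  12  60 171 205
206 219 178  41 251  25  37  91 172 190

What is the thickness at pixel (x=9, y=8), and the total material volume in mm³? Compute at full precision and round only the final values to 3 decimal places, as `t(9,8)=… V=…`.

t(9,8)=1.982 V=968.134

span = t_max - t_min = 3.19 - 0.99 = 2.200
L(9,8) = 140, L_eff = 140/255 = 0.549020
t(9,8) = 3.19 - 2.200·0.549020 = 1.982
Σt over all 12·10 pixels = 327976/1275 ≈ 257.2360784
V = pitch²·Σt = 1.94²·327976/1275 = 968.134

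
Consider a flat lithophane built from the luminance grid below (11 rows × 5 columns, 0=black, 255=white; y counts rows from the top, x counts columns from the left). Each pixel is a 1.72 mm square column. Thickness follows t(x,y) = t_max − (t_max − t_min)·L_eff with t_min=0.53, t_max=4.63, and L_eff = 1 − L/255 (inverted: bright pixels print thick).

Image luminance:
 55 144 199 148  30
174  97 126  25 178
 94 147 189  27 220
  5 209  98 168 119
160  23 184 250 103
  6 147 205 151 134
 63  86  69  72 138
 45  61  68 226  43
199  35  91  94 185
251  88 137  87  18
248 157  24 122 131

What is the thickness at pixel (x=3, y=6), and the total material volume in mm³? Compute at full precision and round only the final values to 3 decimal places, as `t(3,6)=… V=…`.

t(3,6)=1.688 V=397.940

span = t_max - t_min = 4.63 - 0.53 = 4.100
L(3,6) = 72, L_eff = 1 - 72/255 = 0.717647 (inverted)
t(3,6) = 4.63 - 4.100·0.717647 = 1.688
Σt over all 11·5 pixels = 686011/5100 ≈ 134.5119608
V = pitch²·Σt = 1.72²·686011/5100 = 397.940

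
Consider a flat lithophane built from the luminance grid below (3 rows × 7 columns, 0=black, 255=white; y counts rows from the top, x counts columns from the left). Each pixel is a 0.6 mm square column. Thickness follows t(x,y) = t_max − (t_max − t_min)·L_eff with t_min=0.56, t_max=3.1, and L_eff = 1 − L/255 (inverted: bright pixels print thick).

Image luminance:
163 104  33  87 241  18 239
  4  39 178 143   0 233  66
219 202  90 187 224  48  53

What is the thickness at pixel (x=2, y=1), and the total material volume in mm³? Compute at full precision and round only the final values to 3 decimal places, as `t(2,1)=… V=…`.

t(2,1)=2.333 V=13.453

span = t_max - t_min = 3.1 - 0.56 = 2.540
L(2,1) = 178, L_eff = 1 - 178/255 = 0.301961 (inverted)
t(2,1) = 3.1 - 2.540·0.301961 = 2.333
Σt over all 3·7 pixels = 158819/4250 ≈ 37.3691765
V = pitch²·Σt = 0.6²·158819/4250 = 13.453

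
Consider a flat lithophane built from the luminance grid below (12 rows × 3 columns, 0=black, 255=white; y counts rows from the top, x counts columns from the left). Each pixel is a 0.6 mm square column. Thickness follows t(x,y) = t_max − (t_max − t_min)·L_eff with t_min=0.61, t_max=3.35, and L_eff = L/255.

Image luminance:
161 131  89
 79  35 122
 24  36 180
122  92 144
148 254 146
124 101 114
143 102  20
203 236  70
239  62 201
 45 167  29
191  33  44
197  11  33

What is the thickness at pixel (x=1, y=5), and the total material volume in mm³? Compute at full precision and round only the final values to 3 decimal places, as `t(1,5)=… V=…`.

t(1,5)=2.265 V=27.448

span = t_max - t_min = 3.35 - 0.61 = 2.740
L(1,5) = 101, L_eff = 101/255 = 0.396078
t(1,5) = 3.35 - 2.740·0.396078 = 2.265
Σt over all 12·3 pixels = 162019/2125 ≈ 76.2442353
V = pitch²·Σt = 0.6²·162019/2125 = 27.448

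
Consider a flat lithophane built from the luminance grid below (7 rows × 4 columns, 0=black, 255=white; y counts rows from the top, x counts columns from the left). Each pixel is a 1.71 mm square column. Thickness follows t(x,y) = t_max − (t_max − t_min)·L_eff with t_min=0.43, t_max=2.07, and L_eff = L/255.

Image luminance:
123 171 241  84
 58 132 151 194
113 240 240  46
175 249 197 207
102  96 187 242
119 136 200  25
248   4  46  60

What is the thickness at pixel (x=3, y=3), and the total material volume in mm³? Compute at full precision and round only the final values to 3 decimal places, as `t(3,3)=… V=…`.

t(3,3)=0.739 V=92.640

span = t_max - t_min = 2.07 - 0.43 = 1.640
L(3,3) = 207, L_eff = 207/255 = 0.811765
t(3,3) = 2.07 - 1.640·0.811765 = 0.739
Σt over all 7·4 pixels = 67323/2125 ≈ 31.6814118
V = pitch²·Σt = 1.71²·67323/2125 = 92.640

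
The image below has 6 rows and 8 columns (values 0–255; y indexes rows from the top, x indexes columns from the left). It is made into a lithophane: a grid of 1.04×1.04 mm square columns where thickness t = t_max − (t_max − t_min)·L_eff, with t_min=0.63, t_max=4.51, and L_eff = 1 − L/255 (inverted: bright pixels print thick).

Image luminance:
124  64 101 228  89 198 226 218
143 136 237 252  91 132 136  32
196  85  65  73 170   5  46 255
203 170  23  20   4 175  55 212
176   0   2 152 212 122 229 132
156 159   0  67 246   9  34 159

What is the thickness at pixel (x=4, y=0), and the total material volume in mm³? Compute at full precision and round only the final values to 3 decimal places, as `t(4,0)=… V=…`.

span = t_max - t_min = 4.51 - 0.63 = 3.880
L(4,0) = 89, L_eff = 1 - 89/255 = 0.650980 (inverted)
t(4,0) = 4.51 - 3.880·0.650980 = 1.984
Σt over all 6·8 pixels = 776623/6375 ≈ 121.8232157
V = pitch²·Σt = 1.04²·776623/6375 = 131.764

t(4,0)=1.984 V=131.764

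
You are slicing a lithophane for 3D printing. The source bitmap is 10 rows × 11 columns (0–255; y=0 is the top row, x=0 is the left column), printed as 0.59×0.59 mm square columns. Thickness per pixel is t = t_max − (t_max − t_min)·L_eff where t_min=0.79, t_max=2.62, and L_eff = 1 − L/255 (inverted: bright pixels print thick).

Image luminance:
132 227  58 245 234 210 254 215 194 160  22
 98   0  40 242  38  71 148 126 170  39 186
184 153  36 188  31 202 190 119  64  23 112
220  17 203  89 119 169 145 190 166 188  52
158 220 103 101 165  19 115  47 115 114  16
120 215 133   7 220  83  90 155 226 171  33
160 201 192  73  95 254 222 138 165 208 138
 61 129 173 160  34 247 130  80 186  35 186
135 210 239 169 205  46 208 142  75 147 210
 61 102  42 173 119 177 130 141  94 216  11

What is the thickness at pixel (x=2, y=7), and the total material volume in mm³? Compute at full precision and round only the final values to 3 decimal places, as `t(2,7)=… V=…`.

t(2,7)=2.032 V=67.507

span = t_max - t_min = 2.62 - 0.79 = 1.830
L(2,7) = 173, L_eff = 1 - 173/255 = 0.321569 (inverted)
t(2,7) = 2.62 - 1.830·0.321569 = 2.032
Σt over all 10·11 pixels = 412101/2125 ≈ 193.9298824
V = pitch²·Σt = 0.59²·412101/2125 = 67.507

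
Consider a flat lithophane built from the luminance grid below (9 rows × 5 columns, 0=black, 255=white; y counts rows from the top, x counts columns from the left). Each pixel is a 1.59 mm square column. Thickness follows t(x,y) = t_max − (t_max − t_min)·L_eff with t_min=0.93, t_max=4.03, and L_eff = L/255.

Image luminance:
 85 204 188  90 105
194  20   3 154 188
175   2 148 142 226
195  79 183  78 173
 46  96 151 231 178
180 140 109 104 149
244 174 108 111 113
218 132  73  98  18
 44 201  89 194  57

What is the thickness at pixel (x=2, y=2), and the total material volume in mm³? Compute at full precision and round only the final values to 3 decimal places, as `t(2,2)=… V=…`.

span = t_max - t_min = 4.03 - 0.93 = 3.100
L(2,2) = 148, L_eff = 148/255 = 0.580392
t(2,2) = 4.03 - 3.100·0.580392 = 2.231
Σt over all 9·5 pixels = 111941/1020 ≈ 109.7460784
V = pitch²·Σt = 1.59²·111941/1020 = 277.449

t(2,2)=2.231 V=277.449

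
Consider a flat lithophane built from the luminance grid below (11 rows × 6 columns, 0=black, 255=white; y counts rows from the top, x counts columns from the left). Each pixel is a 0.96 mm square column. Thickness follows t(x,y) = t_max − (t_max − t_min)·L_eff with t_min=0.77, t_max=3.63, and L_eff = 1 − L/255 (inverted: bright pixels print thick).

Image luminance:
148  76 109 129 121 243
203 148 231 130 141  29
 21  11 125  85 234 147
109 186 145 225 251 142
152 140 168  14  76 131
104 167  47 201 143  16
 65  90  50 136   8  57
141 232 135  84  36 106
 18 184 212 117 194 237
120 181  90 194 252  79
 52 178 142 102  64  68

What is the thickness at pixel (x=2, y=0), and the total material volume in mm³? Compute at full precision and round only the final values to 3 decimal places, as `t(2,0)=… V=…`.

t(2,0)=1.993 V=133.372

span = t_max - t_min = 3.63 - 0.77 = 2.860
L(2,0) = 109, L_eff = 1 - 109/255 = 0.572549 (inverted)
t(2,0) = 3.63 - 2.860·0.572549 = 1.993
Σt over all 11·6 pixels = 1845151/12750 ≈ 144.7177255
V = pitch²·Σt = 0.96²·1845151/12750 = 133.372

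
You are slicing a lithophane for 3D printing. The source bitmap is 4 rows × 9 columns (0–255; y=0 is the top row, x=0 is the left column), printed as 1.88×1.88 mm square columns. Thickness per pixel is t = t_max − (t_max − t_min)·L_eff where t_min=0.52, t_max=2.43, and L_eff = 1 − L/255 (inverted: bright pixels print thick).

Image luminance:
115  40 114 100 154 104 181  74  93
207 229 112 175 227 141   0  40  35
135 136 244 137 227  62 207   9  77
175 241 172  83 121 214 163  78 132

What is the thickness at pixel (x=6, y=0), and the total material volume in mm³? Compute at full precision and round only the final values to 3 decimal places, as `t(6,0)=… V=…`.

t(6,0)=1.876 V=192.018

span = t_max - t_min = 2.43 - 0.52 = 1.910
L(6,0) = 181, L_eff = 1 - 181/255 = 0.290196 (inverted)
t(6,0) = 2.43 - 1.910·0.290196 = 1.876
Σt over all 4·9 pixels = 692687/12750 ≈ 54.3283922
V = pitch²·Σt = 1.88²·692687/12750 = 192.018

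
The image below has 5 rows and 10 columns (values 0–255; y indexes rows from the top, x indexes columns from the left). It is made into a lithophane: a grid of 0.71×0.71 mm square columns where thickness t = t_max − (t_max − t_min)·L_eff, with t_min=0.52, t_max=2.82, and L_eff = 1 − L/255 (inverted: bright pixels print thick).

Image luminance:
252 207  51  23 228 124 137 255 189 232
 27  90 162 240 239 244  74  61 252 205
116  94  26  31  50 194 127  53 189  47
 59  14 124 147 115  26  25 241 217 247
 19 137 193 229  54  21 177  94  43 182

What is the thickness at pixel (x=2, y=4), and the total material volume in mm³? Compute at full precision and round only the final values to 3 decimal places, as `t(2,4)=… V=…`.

span = t_max - t_min = 2.82 - 0.52 = 2.300
L(2,4) = 193, L_eff = 1 - 193/255 = 0.243137 (inverted)
t(2,4) = 2.82 - 2.300·0.243137 = 2.261
Σt over all 5·10 pixels = 217709/2550 ≈ 85.3760784
V = pitch²·Σt = 0.71²·217709/2550 = 43.038

t(2,4)=2.261 V=43.038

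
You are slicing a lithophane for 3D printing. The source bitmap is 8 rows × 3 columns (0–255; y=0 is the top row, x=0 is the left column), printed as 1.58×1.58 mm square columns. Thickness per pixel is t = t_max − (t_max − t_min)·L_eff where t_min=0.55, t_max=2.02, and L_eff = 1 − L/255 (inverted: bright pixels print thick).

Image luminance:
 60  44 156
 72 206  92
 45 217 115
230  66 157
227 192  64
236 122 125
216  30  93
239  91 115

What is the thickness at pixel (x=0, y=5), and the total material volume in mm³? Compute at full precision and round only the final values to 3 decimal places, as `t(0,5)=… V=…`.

span = t_max - t_min = 2.02 - 0.55 = 1.470
L(0,5) = 236, L_eff = 1 - 236/255 = 0.074510 (inverted)
t(0,5) = 2.02 - 1.470·0.074510 = 1.910
Σt over all 8·3 pixels = 26949/850 ≈ 31.7047059
V = pitch²·Σt = 1.58²·26949/850 = 79.148

t(0,5)=1.910 V=79.148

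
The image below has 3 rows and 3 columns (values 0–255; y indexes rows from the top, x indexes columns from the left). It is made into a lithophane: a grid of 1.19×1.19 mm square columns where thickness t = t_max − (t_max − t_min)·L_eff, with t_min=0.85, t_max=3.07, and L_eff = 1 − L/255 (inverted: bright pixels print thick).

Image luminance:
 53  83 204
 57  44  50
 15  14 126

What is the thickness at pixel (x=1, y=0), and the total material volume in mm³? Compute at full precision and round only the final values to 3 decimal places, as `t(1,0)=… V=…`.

span = t_max - t_min = 3.07 - 0.85 = 2.220
L(1,0) = 83, L_eff = 1 - 83/255 = 0.674510 (inverted)
t(1,0) = 3.07 - 2.220·0.674510 = 1.573
Σt over all 3·3 pixels = 13.274
V = pitch²·Σt = 1.19²·13.274 = 18.797

t(1,0)=1.573 V=18.797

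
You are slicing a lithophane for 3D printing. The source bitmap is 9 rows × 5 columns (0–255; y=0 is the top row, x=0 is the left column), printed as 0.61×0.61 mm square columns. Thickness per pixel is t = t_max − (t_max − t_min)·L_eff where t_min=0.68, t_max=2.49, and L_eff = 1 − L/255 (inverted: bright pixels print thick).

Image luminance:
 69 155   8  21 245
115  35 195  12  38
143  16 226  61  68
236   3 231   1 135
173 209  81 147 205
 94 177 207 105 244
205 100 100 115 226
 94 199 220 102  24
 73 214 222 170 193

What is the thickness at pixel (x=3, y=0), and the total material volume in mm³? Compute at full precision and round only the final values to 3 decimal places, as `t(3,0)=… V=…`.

span = t_max - t_min = 2.49 - 0.68 = 1.810
L(3,0) = 21, L_eff = 1 - 21/255 = 0.917647 (inverted)
t(3,0) = 2.49 - 1.810·0.917647 = 0.829
Σt over all 9·5 pixels = 462593/6375 ≈ 72.5636078
V = pitch²·Σt = 0.61²·462593/6375 = 27.001

t(3,0)=0.829 V=27.001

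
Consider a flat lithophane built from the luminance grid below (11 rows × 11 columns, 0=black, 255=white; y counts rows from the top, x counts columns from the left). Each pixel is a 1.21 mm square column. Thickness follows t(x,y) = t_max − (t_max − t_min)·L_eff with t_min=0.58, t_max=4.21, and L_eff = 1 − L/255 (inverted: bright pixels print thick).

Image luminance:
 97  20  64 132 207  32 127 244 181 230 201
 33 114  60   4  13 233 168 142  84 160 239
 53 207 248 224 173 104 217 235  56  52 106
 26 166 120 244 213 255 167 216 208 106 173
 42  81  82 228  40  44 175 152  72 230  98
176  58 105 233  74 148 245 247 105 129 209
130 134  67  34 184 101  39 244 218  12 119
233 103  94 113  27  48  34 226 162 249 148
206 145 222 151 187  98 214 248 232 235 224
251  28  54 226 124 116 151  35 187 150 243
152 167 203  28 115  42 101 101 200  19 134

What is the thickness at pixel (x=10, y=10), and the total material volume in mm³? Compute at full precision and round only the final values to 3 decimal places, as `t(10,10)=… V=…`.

t(10,10)=2.488 V=457.792

span = t_max - t_min = 4.21 - 0.58 = 3.630
L(10,10) = 134, L_eff = 1 - 134/255 = 0.474510 (inverted)
t(10,10) = 4.21 - 3.630·0.474510 = 2.488
Σt over all 11·11 pixels = 531553/1700 ≈ 312.6782353
V = pitch²·Σt = 1.21²·531553/1700 = 457.792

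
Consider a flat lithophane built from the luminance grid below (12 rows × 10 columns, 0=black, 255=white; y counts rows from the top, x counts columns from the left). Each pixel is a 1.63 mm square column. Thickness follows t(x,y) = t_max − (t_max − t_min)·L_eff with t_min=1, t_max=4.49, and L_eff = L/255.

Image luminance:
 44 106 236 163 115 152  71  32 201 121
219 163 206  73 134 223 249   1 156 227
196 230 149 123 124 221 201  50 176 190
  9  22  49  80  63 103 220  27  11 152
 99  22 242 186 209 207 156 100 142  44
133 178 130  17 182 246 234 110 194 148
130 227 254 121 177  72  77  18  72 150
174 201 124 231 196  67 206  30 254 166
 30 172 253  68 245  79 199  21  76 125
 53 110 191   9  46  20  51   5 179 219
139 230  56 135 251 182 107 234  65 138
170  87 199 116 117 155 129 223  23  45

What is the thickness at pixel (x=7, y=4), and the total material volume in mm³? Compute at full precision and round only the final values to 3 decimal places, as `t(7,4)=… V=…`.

t(7,4)=3.121 V=843.692

span = t_max - t_min = 4.49 - 1 = 3.490
L(7,4) = 100, L_eff = 100/255 = 0.392157
t(7,4) = 4.49 - 3.490·0.392157 = 3.121
Σt over all 12·10 pixels = 4048733/12750 ≈ 317.5476863
V = pitch²·Σt = 1.63²·4048733/12750 = 843.692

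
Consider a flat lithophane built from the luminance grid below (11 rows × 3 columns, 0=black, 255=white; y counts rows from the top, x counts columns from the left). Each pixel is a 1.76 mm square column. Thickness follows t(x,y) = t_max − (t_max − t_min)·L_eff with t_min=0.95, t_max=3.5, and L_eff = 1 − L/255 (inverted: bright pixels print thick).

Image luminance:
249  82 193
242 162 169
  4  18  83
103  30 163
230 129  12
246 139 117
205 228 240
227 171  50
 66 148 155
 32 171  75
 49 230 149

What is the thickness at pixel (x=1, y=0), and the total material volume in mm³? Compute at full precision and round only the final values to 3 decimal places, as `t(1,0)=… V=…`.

t(1,0)=1.770 V=238.577

span = t_max - t_min = 3.5 - 0.95 = 2.550
L(1,0) = 82, L_eff = 1 - 82/255 = 0.678431 (inverted)
t(1,0) = 3.5 - 2.550·0.678431 = 1.770
Σt over all 11·3 pixels = 77.02
V = pitch²·Σt = 1.76²·77.02 = 238.577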